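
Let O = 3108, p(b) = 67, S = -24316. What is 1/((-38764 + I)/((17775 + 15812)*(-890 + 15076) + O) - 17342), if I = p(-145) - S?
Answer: -476468290/8262913099561 ≈ -5.7663e-5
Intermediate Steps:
I = 24383 (I = 67 - 1*(-24316) = 67 + 24316 = 24383)
1/((-38764 + I)/((17775 + 15812)*(-890 + 15076) + O) - 17342) = 1/((-38764 + 24383)/((17775 + 15812)*(-890 + 15076) + 3108) - 17342) = 1/(-14381/(33587*14186 + 3108) - 17342) = 1/(-14381/(476465182 + 3108) - 17342) = 1/(-14381/476468290 - 17342) = 1/(-8262913099561/476468290) = -476468290/8262913099561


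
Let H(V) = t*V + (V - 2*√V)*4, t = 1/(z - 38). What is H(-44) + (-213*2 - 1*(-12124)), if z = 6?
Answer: 92187/8 - 16*I*√11 ≈ 11523.0 - 53.066*I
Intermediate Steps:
t = -1/32 (t = 1/(6 - 38) = 1/(-32) = -1/32 ≈ -0.031250)
H(V) = -8*√V + 127*V/32 (H(V) = -V/32 + (V - 2*√V)*4 = -V/32 + (-8*√V + 4*V) = -8*√V + 127*V/32)
H(-44) + (-213*2 - 1*(-12124)) = (-16*I*√11 + (127/32)*(-44)) + (-213*2 - 1*(-12124)) = (-16*I*√11 - 1397/8) + (-426 + 12124) = (-16*I*√11 - 1397/8) + 11698 = (-1397/8 - 16*I*√11) + 11698 = 92187/8 - 16*I*√11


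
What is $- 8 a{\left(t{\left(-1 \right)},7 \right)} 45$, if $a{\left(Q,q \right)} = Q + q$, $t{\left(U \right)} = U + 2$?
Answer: $-2880$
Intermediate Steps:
$t{\left(U \right)} = 2 + U$
$- 8 a{\left(t{\left(-1 \right)},7 \right)} 45 = - 8 \left(\left(2 - 1\right) + 7\right) 45 = - 8 \left(1 + 7\right) 45 = \left(-8\right) 8 \cdot 45 = \left(-64\right) 45 = -2880$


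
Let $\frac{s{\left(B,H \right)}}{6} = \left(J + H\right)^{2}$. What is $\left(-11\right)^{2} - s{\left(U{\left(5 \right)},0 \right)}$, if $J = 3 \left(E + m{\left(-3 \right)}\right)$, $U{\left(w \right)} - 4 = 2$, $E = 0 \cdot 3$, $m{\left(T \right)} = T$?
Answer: $-365$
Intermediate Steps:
$E = 0$
$U{\left(w \right)} = 6$ ($U{\left(w \right)} = 4 + 2 = 6$)
$J = -9$ ($J = 3 \left(0 - 3\right) = 3 \left(-3\right) = -9$)
$s{\left(B,H \right)} = 6 \left(-9 + H\right)^{2}$
$\left(-11\right)^{2} - s{\left(U{\left(5 \right)},0 \right)} = \left(-11\right)^{2} - 6 \left(-9 + 0\right)^{2} = 121 - 6 \left(-9\right)^{2} = 121 - 6 \cdot 81 = 121 - 486 = -365$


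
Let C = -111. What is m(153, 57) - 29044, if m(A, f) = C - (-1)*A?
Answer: -29002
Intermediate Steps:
m(A, f) = -111 + A (m(A, f) = -111 - (-1)*A = -111 + A)
m(153, 57) - 29044 = (-111 + 153) - 29044 = 42 - 29044 = -29002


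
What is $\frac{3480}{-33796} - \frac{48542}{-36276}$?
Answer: $\frac{189285619}{153247962} \approx 1.2352$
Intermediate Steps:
$\frac{3480}{-33796} - \frac{48542}{-36276} = 3480 \left(- \frac{1}{33796}\right) - - \frac{24271}{18138} = - \frac{870}{8449} + \frac{24271}{18138} = \frac{189285619}{153247962}$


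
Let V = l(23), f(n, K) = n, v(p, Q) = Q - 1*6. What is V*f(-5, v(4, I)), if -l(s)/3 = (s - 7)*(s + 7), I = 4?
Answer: 7200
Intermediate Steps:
v(p, Q) = -6 + Q (v(p, Q) = Q - 6 = -6 + Q)
l(s) = -3*(-7 + s)*(7 + s) (l(s) = -3*(s - 7)*(s + 7) = -3*(-7 + s)*(7 + s))
V = -1440 (V = 147 - 3*23² = 147 - 3*529 = 147 - 1587 = -1440)
V*f(-5, v(4, I)) = -1440*(-5) = 7200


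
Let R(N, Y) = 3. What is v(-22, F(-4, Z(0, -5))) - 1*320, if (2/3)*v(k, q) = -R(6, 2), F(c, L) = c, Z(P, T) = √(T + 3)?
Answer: -649/2 ≈ -324.50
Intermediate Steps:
Z(P, T) = √(3 + T)
v(k, q) = -9/2 (v(k, q) = 3*(-1*3)/2 = (3/2)*(-3) = -9/2)
v(-22, F(-4, Z(0, -5))) - 1*320 = -9/2 - 1*320 = -9/2 - 320 = -649/2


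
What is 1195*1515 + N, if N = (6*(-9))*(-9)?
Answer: 1810911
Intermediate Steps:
N = 486 (N = -54*(-9) = 486)
1195*1515 + N = 1195*1515 + 486 = 1810425 + 486 = 1810911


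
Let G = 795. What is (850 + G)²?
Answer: 2706025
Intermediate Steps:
(850 + G)² = (850 + 795)² = 1645² = 2706025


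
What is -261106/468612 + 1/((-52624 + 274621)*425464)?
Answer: -2055159486064153/3688434571024008 ≈ -0.55719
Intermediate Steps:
-261106/468612 + 1/((-52624 + 274621)*425464) = -261106*1/468612 + (1/425464)/221997 = -130553/234306 + (1/221997)*(1/425464) = -130553/234306 + 1/94451731608 = -2055159486064153/3688434571024008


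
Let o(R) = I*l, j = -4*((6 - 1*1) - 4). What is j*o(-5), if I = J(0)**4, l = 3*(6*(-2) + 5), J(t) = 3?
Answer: 6804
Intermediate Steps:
l = -21 (l = 3*(-12 + 5) = 3*(-7) = -21)
j = -4 (j = -4*((6 - 1) - 4) = -4*(5 - 4) = -4*1 = -4)
I = 81 (I = 3**4 = 81)
o(R) = -1701 (o(R) = 81*(-21) = -1701)
j*o(-5) = -4*(-1701) = 6804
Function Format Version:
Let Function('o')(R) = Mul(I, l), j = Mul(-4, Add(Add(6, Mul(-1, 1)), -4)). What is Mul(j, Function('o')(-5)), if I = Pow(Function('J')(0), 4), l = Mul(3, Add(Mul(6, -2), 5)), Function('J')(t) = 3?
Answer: 6804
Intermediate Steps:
l = -21 (l = Mul(3, Add(-12, 5)) = Mul(3, -7) = -21)
j = -4 (j = Mul(-4, Add(Add(6, -1), -4)) = Mul(-4, Add(5, -4)) = Mul(-4, 1) = -4)
I = 81 (I = Pow(3, 4) = 81)
Function('o')(R) = -1701 (Function('o')(R) = Mul(81, -21) = -1701)
Mul(j, Function('o')(-5)) = Mul(-4, -1701) = 6804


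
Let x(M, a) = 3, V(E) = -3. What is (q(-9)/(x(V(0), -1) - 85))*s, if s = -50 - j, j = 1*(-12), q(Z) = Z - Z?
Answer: 0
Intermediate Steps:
q(Z) = 0
j = -12
s = -38 (s = -50 - 1*(-12) = -50 + 12 = -38)
(q(-9)/(x(V(0), -1) - 85))*s = (0/(3 - 85))*(-38) = (0/(-82))*(-38) = (0*(-1/82))*(-38) = 0*(-38) = 0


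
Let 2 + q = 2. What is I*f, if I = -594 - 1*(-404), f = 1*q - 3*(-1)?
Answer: -570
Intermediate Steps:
q = 0 (q = -2 + 2 = 0)
f = 3 (f = 1*0 - 3*(-1) = 0 + 3 = 3)
I = -190 (I = -594 + 404 = -190)
I*f = -190*3 = -570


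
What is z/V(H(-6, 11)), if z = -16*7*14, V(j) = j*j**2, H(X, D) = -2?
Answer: 196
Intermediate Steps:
V(j) = j**3
z = -1568 (z = -112*14 = -1568)
z/V(H(-6, 11)) = -1568/((-2)**3) = -1568/(-8) = -1568*(-1/8) = 196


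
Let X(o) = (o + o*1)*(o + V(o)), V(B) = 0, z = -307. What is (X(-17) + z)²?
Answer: 73441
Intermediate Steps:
X(o) = 2*o² (X(o) = (o + o*1)*(o + 0) = (o + o)*o = (2*o)*o = 2*o²)
(X(-17) + z)² = (2*(-17)² - 307)² = (2*289 - 307)² = (578 - 307)² = 271² = 73441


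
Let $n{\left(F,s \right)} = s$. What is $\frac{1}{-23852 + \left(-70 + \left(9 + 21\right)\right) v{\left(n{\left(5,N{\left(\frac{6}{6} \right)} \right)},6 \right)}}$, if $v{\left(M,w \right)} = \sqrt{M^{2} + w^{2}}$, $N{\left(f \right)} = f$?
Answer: $- \frac{5963}{142214676} + \frac{5 \sqrt{37}}{71107338} \approx -4.1502 \cdot 10^{-5}$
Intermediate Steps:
$\frac{1}{-23852 + \left(-70 + \left(9 + 21\right)\right) v{\left(n{\left(5,N{\left(\frac{6}{6} \right)} \right)},6 \right)}} = \frac{1}{-23852 + \left(-70 + \left(9 + 21\right)\right) \sqrt{\left(\frac{6}{6}\right)^{2} + 6^{2}}} = \frac{1}{-23852 + \left(-70 + 30\right) \sqrt{\left(6 \cdot \frac{1}{6}\right)^{2} + 36}} = \frac{1}{-23852 - 40 \sqrt{1^{2} + 36}} = \frac{1}{-23852 - 40 \sqrt{1 + 36}} = \frac{1}{-23852 - 40 \sqrt{37}}$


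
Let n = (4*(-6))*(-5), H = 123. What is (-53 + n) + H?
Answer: 190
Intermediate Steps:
n = 120 (n = -24*(-5) = 120)
(-53 + n) + H = (-53 + 120) + 123 = 67 + 123 = 190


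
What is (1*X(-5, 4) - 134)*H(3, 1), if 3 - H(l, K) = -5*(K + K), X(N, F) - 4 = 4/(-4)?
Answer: -1703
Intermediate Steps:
X(N, F) = 3 (X(N, F) = 4 + 4/(-4) = 4 + 4*(-¼) = 4 - 1 = 3)
H(l, K) = 3 + 10*K (H(l, K) = 3 - (-5)*(K + K) = 3 - (-5)*2*K = 3 - (-10)*K = 3 + 10*K)
(1*X(-5, 4) - 134)*H(3, 1) = (1*3 - 134)*(3 + 10*1) = (3 - 134)*(3 + 10) = -131*13 = -1703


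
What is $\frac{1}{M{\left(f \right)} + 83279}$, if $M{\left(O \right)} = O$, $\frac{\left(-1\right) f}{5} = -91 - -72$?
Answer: $\frac{1}{83374} \approx 1.1994 \cdot 10^{-5}$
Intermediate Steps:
$f = 95$ ($f = - 5 \left(-91 - -72\right) = - 5 \left(-91 + 72\right) = \left(-5\right) \left(-19\right) = 95$)
$\frac{1}{M{\left(f \right)} + 83279} = \frac{1}{95 + 83279} = \frac{1}{83374}$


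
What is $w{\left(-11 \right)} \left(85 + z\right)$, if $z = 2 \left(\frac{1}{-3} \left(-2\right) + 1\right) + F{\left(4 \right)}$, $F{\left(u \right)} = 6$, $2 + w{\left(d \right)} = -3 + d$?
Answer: $- \frac{4528}{3} \approx -1509.3$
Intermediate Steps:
$w{\left(d \right)} = -5 + d$ ($w{\left(d \right)} = -2 + \left(-3 + d\right) = -5 + d$)
$z = \frac{28}{3}$ ($z = 2 \left(\frac{1}{-3} \left(-2\right) + 1\right) + 6 = 2 \left(\left(- \frac{1}{3}\right) \left(-2\right) + 1\right) + 6 = 2 \left(\frac{2}{3} + 1\right) + 6 = 2 \cdot \frac{5}{3} + 6 = \frac{10}{3} + 6 = \frac{28}{3} \approx 9.3333$)
$w{\left(-11 \right)} \left(85 + z\right) = \left(-5 - 11\right) \left(85 + \frac{28}{3}\right) = \left(-16\right) \frac{283}{3} = - \frac{4528}{3}$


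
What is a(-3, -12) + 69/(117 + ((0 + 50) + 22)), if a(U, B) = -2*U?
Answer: 401/63 ≈ 6.3651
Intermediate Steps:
a(-3, -12) + 69/(117 + ((0 + 50) + 22)) = -2*(-3) + 69/(117 + ((0 + 50) + 22)) = 6 + 69/(117 + (50 + 22)) = 6 + 69/(117 + 72) = 6 + 69/189 = 6 + 69*(1/189) = 6 + 23/63 = 401/63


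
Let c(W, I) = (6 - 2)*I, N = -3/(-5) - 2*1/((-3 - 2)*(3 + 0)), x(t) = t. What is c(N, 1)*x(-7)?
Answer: -28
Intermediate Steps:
N = 11/15 (N = -3*(-⅕) - 2/(3*(-5)) = ⅗ - 2/(-15) = ⅗ - 2*(-1/15) = ⅗ + 2/15 = 11/15 ≈ 0.73333)
c(W, I) = 4*I
c(N, 1)*x(-7) = (4*1)*(-7) = 4*(-7) = -28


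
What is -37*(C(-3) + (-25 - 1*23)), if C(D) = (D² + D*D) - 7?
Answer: 1369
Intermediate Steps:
C(D) = -7 + 2*D² (C(D) = (D² + D²) - 7 = 2*D² - 7 = -7 + 2*D²)
-37*(C(-3) + (-25 - 1*23)) = -37*((-7 + 2*(-3)²) + (-25 - 1*23)) = -37*((-7 + 2*9) + (-25 - 23)) = -37*((-7 + 18) - 48) = -37*(11 - 48) = -37*(-37) = 1369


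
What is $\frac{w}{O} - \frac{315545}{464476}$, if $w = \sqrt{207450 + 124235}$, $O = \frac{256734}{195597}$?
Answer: $- \frac{315545}{464476} + \frac{21733 \sqrt{331685}}{28526} \approx 438.1$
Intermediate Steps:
$O = \frac{28526}{21733}$ ($O = 256734 \cdot \frac{1}{195597} = \frac{28526}{21733} \approx 1.3126$)
$w = \sqrt{331685} \approx 575.92$
$\frac{w}{O} - \frac{315545}{464476} = \frac{\sqrt{331685}}{\frac{28526}{21733}} - \frac{315545}{464476} = \sqrt{331685} \cdot \frac{21733}{28526} - \frac{315545}{464476} = \frac{21733 \sqrt{331685}}{28526} - \frac{315545}{464476} = - \frac{315545}{464476} + \frac{21733 \sqrt{331685}}{28526}$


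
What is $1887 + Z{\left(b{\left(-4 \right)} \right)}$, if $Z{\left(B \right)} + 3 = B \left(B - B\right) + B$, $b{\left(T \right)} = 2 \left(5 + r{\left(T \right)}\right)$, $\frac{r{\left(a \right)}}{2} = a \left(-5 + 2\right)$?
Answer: $1942$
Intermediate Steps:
$r{\left(a \right)} = - 6 a$ ($r{\left(a \right)} = 2 a \left(-5 + 2\right) = 2 a \left(-3\right) = 2 \left(- 3 a\right) = - 6 a$)
$b{\left(T \right)} = 10 - 12 T$ ($b{\left(T \right)} = 2 \left(5 - 6 T\right) = 10 - 12 T$)
$Z{\left(B \right)} = -3 + B$ ($Z{\left(B \right)} = -3 + \left(B \left(B - B\right) + B\right) = -3 + \left(B 0 + B\right) = -3 + \left(0 + B\right) = -3 + B$)
$1887 + Z{\left(b{\left(-4 \right)} \right)} = 1887 + \left(-3 + \left(10 - -48\right)\right) = 1887 + \left(-3 + \left(10 + 48\right)\right) = 1887 + \left(-3 + 58\right) = 1887 + 55 = 1942$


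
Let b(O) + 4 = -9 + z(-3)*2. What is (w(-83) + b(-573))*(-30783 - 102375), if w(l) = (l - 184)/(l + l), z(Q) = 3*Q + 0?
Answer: 324838941/83 ≈ 3.9137e+6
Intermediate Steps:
z(Q) = 3*Q
w(l) = (-184 + l)/(2*l) (w(l) = (-184 + l)/((2*l)) = (-184 + l)*(1/(2*l)) = (-184 + l)/(2*l))
b(O) = -31 (b(O) = -4 + (-9 + (3*(-3))*2) = -4 + (-9 - 9*2) = -4 + (-9 - 18) = -4 - 27 = -31)
(w(-83) + b(-573))*(-30783 - 102375) = ((½)*(-184 - 83)/(-83) - 31)*(-30783 - 102375) = ((½)*(-1/83)*(-267) - 31)*(-133158) = (267/166 - 31)*(-133158) = -4879/166*(-133158) = 324838941/83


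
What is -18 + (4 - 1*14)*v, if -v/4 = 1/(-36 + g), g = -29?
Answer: -242/13 ≈ -18.615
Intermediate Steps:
v = 4/65 (v = -4/(-36 - 29) = -4/(-65) = -4*(-1/65) = 4/65 ≈ 0.061538)
-18 + (4 - 1*14)*v = -18 + (4 - 1*14)*(4/65) = -18 + (4 - 14)*(4/65) = -18 - 10*4/65 = -18 - 8/13 = -242/13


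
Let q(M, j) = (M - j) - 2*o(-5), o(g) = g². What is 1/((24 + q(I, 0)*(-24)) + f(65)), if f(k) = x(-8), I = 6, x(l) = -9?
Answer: 1/1071 ≈ 0.00093371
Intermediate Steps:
f(k) = -9
q(M, j) = -50 + M - j (q(M, j) = (M - j) - 2*(-5)² = (M - j) - 2*25 = (M - j) - 50 = -50 + M - j)
1/((24 + q(I, 0)*(-24)) + f(65)) = 1/((24 + (-50 + 6 - 1*0)*(-24)) - 9) = 1/((24 + (-50 + 6 + 0)*(-24)) - 9) = 1/((24 - 44*(-24)) - 9) = 1/((24 + 1056) - 9) = 1/(1080 - 9) = 1/1071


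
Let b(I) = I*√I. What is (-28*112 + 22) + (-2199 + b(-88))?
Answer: -5313 - 176*I*√22 ≈ -5313.0 - 825.51*I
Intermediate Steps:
b(I) = I^(3/2)
(-28*112 + 22) + (-2199 + b(-88)) = (-28*112 + 22) + (-2199 + (-88)^(3/2)) = (-3136 + 22) + (-2199 - 176*I*√22) = -3114 + (-2199 - 176*I*√22) = -5313 - 176*I*√22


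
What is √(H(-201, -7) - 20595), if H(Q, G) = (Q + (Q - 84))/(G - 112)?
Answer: I*√291587961/119 ≈ 143.5*I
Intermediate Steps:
H(Q, G) = (-84 + 2*Q)/(-112 + G) (H(Q, G) = (Q + (-84 + Q))/(-112 + G) = (-84 + 2*Q)/(-112 + G))
√(H(-201, -7) - 20595) = √(2*(-42 - 201)/(-112 - 7) - 20595) = √(2*(-243)/(-119) - 20595) = √(2*(-1/119)*(-243) - 20595) = √(486/119 - 20595) = √(-2450319/119) = I*√291587961/119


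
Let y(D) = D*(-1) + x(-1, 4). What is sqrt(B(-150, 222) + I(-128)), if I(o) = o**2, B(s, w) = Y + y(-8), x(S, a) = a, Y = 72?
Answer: 2*sqrt(4117) ≈ 128.33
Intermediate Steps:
y(D) = 4 - D (y(D) = D*(-1) + 4 = -D + 4 = 4 - D)
B(s, w) = 84 (B(s, w) = 72 + (4 - 1*(-8)) = 72 + (4 + 8) = 72 + 12 = 84)
sqrt(B(-150, 222) + I(-128)) = sqrt(84 + (-128)**2) = sqrt(84 + 16384) = sqrt(16468) = 2*sqrt(4117)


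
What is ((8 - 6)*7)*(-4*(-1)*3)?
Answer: 168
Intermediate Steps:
((8 - 6)*7)*(-4*(-1)*3) = (2*7)*(4*3) = 14*12 = 168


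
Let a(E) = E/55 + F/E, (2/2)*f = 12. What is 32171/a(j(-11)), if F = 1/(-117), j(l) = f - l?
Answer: 4761468855/61838 ≈ 76999.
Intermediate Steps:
f = 12
j(l) = 12 - l
F = -1/117 ≈ -0.0085470
a(E) = -1/(117*E) + E/55 (a(E) = E/55 - 1/(117*E) = -1/(117*E) + E/55)
32171/a(j(-11)) = 32171/(-1/(117*(12 - 1*(-11))) + (12 - 1*(-11))/55) = 32171/(-1/(117*(12 + 11)) + (12 + 11)/55) = 32171/(-1/117/23 + (1/55)*23) = 32171/(-1/117*1/23 + 23/55) = 32171/(-1/2691 + 23/55) = 32171/(61838/148005) = 32171*(148005/61838) = 4761468855/61838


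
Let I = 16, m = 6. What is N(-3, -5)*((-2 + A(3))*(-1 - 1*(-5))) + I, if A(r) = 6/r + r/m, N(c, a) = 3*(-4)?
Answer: -8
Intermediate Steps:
N(c, a) = -12
A(r) = 6/r + r/6
N(-3, -5)*((-2 + A(3))*(-1 - 1*(-5))) + I = -12*(-2 + (6/3 + (⅙)*3))*(-1 - 1*(-5)) + 16 = -12*(-2 + (6*(⅓) + ½))*(-1 + 5) + 16 = -12*(-2 + (2 + ½))*4 + 16 = -12*(-2 + 5/2)*4 + 16 = -6*4 + 16 = -12*2 + 16 = -24 + 16 = -8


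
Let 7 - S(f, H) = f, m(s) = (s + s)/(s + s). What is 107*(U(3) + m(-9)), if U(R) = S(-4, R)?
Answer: 1284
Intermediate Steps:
m(s) = 1 (m(s) = (2*s)/((2*s)) = (2*s)*(1/(2*s)) = 1)
S(f, H) = 7 - f
U(R) = 11 (U(R) = 7 - 1*(-4) = 7 + 4 = 11)
107*(U(3) + m(-9)) = 107*(11 + 1) = 107*12 = 1284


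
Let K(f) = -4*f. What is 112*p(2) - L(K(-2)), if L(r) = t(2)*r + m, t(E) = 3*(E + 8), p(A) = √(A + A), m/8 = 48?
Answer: -400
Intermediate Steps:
m = 384 (m = 8*48 = 384)
p(A) = √2*√A (p(A) = √(2*A) = √2*√A)
t(E) = 24 + 3*E (t(E) = 3*(8 + E) = 24 + 3*E)
L(r) = 384 + 30*r (L(r) = (24 + 3*2)*r + 384 = (24 + 6)*r + 384 = 30*r + 384 = 384 + 30*r)
112*p(2) - L(K(-2)) = 112*(√2*√2) - (384 + 30*(-4*(-2))) = 112*2 - (384 + 30*8) = 224 - (384 + 240) = 224 - 1*624 = 224 - 624 = -400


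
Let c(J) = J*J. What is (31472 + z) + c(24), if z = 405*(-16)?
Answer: 25568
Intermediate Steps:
z = -6480
c(J) = J**2
(31472 + z) + c(24) = (31472 - 6480) + 24**2 = 24992 + 576 = 25568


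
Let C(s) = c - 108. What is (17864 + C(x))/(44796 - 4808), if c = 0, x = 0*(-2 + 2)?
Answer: 4439/9997 ≈ 0.44403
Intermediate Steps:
x = 0 (x = 0*0 = 0)
C(s) = -108 (C(s) = 0 - 108 = -108)
(17864 + C(x))/(44796 - 4808) = (17864 - 108)/(44796 - 4808) = 17756/39988 = 17756*(1/39988) = 4439/9997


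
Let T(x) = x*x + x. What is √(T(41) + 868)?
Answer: √2590 ≈ 50.892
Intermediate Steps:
T(x) = x + x² (T(x) = x² + x = x + x²)
√(T(41) + 868) = √(41*(1 + 41) + 868) = √(41*42 + 868) = √(1722 + 868) = √2590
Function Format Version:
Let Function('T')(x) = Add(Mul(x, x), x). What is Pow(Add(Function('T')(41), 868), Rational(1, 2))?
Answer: Pow(2590, Rational(1, 2)) ≈ 50.892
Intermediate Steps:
Function('T')(x) = Add(x, Pow(x, 2)) (Function('T')(x) = Add(Pow(x, 2), x) = Add(x, Pow(x, 2)))
Pow(Add(Function('T')(41), 868), Rational(1, 2)) = Pow(Add(Mul(41, Add(1, 41)), 868), Rational(1, 2)) = Pow(Add(Mul(41, 42), 868), Rational(1, 2)) = Pow(Add(1722, 868), Rational(1, 2)) = Pow(2590, Rational(1, 2))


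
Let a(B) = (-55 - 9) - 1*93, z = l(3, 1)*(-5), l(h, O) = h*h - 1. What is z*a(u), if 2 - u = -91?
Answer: 6280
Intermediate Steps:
l(h, O) = -1 + h² (l(h, O) = h² - 1 = -1 + h²)
z = -40 (z = (-1 + 3²)*(-5) = (-1 + 9)*(-5) = 8*(-5) = -40)
u = 93 (u = 2 - 1*(-91) = 2 + 91 = 93)
a(B) = -157 (a(B) = -64 - 93 = -157)
z*a(u) = -40*(-157) = 6280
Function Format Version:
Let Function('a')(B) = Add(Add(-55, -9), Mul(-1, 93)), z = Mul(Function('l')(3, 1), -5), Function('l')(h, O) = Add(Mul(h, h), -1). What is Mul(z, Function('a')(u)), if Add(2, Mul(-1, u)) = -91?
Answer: 6280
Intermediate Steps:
Function('l')(h, O) = Add(-1, Pow(h, 2)) (Function('l')(h, O) = Add(Pow(h, 2), -1) = Add(-1, Pow(h, 2)))
z = -40 (z = Mul(Add(-1, Pow(3, 2)), -5) = Mul(Add(-1, 9), -5) = Mul(8, -5) = -40)
u = 93 (u = Add(2, Mul(-1, -91)) = Add(2, 91) = 93)
Function('a')(B) = -157 (Function('a')(B) = Add(-64, -93) = -157)
Mul(z, Function('a')(u)) = Mul(-40, -157) = 6280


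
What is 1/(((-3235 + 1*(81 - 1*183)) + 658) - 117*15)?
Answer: -1/4434 ≈ -0.00022553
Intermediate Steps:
1/(((-3235 + 1*(81 - 1*183)) + 658) - 117*15) = 1/(((-3235 + 1*(81 - 183)) + 658) - 1755) = 1/(((-3235 + 1*(-102)) + 658) - 1755) = 1/(((-3235 - 102) + 658) - 1755) = 1/((-3337 + 658) - 1755) = 1/(-2679 - 1755) = 1/(-4434) = -1/4434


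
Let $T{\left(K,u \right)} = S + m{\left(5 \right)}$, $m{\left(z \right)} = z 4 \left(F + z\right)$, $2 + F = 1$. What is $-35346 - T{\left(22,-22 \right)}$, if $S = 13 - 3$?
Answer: $-35436$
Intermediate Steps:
$F = -1$ ($F = -2 + 1 = -1$)
$S = 10$ ($S = 13 - 3 = 10$)
$m{\left(z \right)} = 4 z \left(-1 + z\right)$ ($m{\left(z \right)} = z 4 \left(-1 + z\right) = 4 z \left(-1 + z\right)$)
$T{\left(K,u \right)} = 90$ ($T{\left(K,u \right)} = 10 + 4 \cdot 5 \left(-1 + 5\right) = 10 + 4 \cdot 5 \cdot 4 = 10 + 80 = 90$)
$-35346 - T{\left(22,-22 \right)} = -35346 - 90 = -35436$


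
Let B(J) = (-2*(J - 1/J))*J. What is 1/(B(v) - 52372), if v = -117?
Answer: -1/79748 ≈ -1.2540e-5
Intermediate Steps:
B(J) = J*(-2*J + 2/J) (B(J) = (-2*J + 2/J)*J = J*(-2*J + 2/J))
1/(B(v) - 52372) = 1/((2 - 2*(-117)²) - 52372) = 1/((2 - 2*13689) - 52372) = 1/((2 - 27378) - 52372) = 1/(-27376 - 52372) = 1/(-79748) = -1/79748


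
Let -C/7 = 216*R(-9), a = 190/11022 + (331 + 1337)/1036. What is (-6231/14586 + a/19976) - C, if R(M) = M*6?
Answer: -64311525883121443/787663990113 ≈ -81648.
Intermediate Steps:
R(M) = 6*M
a = 2322692/1427349 (a = 190*(1/11022) + 1668*(1/1036) = 95/5511 + 417/259 = 2322692/1427349 ≈ 1.6273)
C = 81648 (C = -1512*6*(-9) = -1512*(-54) = -7*(-11664) = 81648)
(-6231/14586 + a/19976) - C = (-6231/14586 + (2322692/1427349)/19976) - 1*81648 = (-6231*1/14586 + (2322692/1427349)*(1/19976)) - 81648 = (-2077/4862 + 580673/7128180906) - 81648 = -336418375219/787663990113 - 81648 = -64311525883121443/787663990113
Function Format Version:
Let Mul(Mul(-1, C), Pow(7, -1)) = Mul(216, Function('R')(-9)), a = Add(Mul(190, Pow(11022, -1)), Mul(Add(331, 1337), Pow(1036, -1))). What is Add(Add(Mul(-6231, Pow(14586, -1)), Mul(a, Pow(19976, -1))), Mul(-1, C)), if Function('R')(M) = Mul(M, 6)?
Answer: Rational(-64311525883121443, 787663990113) ≈ -81648.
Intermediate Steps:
Function('R')(M) = Mul(6, M)
a = Rational(2322692, 1427349) (a = Add(Mul(190, Rational(1, 11022)), Mul(1668, Rational(1, 1036))) = Add(Rational(95, 5511), Rational(417, 259)) = Rational(2322692, 1427349) ≈ 1.6273)
C = 81648 (C = Mul(-7, Mul(216, Mul(6, -9))) = Mul(-7, Mul(216, -54)) = Mul(-7, -11664) = 81648)
Add(Add(Mul(-6231, Pow(14586, -1)), Mul(a, Pow(19976, -1))), Mul(-1, C)) = Add(Add(Mul(-6231, Pow(14586, -1)), Mul(Rational(2322692, 1427349), Pow(19976, -1))), Mul(-1, 81648)) = Add(Add(Mul(-6231, Rational(1, 14586)), Mul(Rational(2322692, 1427349), Rational(1, 19976))), -81648) = Add(Add(Rational(-2077, 4862), Rational(580673, 7128180906)), -81648) = Add(Rational(-336418375219, 787663990113), -81648) = Rational(-64311525883121443, 787663990113)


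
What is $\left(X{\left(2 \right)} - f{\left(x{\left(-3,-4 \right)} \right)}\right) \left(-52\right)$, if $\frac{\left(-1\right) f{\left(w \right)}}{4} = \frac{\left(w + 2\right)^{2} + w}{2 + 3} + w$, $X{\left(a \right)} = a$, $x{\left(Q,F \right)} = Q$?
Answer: $\frac{3016}{5} \approx 603.2$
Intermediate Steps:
$f{\left(w \right)} = - \frac{24 w}{5} - \frac{4 \left(2 + w\right)^{2}}{5}$ ($f{\left(w \right)} = - 4 \left(\frac{\left(w + 2\right)^{2} + w}{2 + 3} + w\right) = - 4 \left(\frac{\left(2 + w\right)^{2} + w}{5} + w\right) = - 4 \left(\left(w + \left(2 + w\right)^{2}\right) \frac{1}{5} + w\right) = - 4 \left(\left(\frac{w}{5} + \frac{\left(2 + w\right)^{2}}{5}\right) + w\right) = - 4 \left(\frac{\left(2 + w\right)^{2}}{5} + \frac{6 w}{5}\right) = - \frac{24 w}{5} - \frac{4 \left(2 + w\right)^{2}}{5}$)
$\left(X{\left(2 \right)} - f{\left(x{\left(-3,-4 \right)} \right)}\right) \left(-52\right) = \left(2 - \left(\left(- \frac{24}{5}\right) \left(-3\right) - \frac{4 \left(2 - 3\right)^{2}}{5}\right)\right) \left(-52\right) = \left(2 - \left(\frac{72}{5} - \frac{4 \left(-1\right)^{2}}{5}\right)\right) \left(-52\right) = \left(2 - \left(\frac{72}{5} - \frac{4}{5}\right)\right) \left(-52\right) = \left(2 - \frac{68}{5}\right) \left(-52\right) = \left(- \frac{58}{5}\right) \left(-52\right) = \frac{3016}{5}$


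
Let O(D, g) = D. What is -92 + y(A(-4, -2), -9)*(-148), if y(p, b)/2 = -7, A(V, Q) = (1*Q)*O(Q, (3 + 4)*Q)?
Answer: 1980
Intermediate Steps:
A(V, Q) = Q² (A(V, Q) = (1*Q)*Q = Q*Q = Q²)
y(p, b) = -14 (y(p, b) = 2*(-7) = -14)
-92 + y(A(-4, -2), -9)*(-148) = -92 - 14*(-148) = -92 + 2072 = 1980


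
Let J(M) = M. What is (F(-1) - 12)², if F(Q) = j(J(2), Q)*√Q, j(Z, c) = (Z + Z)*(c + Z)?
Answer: 128 - 96*I ≈ 128.0 - 96.0*I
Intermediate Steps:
j(Z, c) = 2*Z*(Z + c) (j(Z, c) = (2*Z)*(Z + c) = 2*Z*(Z + c))
F(Q) = √Q*(8 + 4*Q) (F(Q) = (2*2*(2 + Q))*√Q = (8 + 4*Q)*√Q = √Q*(8 + 4*Q))
(F(-1) - 12)² = (4*√(-1)*(2 - 1) - 12)² = (4*I*1 - 12)² = (4*I - 12)² = (-12 + 4*I)²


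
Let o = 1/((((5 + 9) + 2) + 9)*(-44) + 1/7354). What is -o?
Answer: 7354/8089399 ≈ 0.00090909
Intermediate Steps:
o = -7354/8089399 (o = 1/(((14 + 2) + 9)*(-44) + 1/7354) = 1/((16 + 9)*(-44) + 1/7354) = 1/(25*(-44) + 1/7354) = 1/(-1100 + 1/7354) = 1/(-8089399/7354) = -7354/8089399 ≈ -0.00090909)
-o = -1*(-7354/8089399) = 7354/8089399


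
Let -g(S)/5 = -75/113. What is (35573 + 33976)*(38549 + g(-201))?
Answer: 302984098188/113 ≈ 2.6813e+9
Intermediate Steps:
g(S) = 375/113 (g(S) = -(-375)/113 = -5*(-75/113) = 375/113)
(35573 + 33976)*(38549 + g(-201)) = (35573 + 33976)*(38549 + 375/113) = 69549*(4356412/113) = 302984098188/113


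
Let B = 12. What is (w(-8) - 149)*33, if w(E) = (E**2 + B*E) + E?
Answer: -6237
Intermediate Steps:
w(E) = E**2 + 13*E (w(E) = (E**2 + 12*E) + E = E**2 + 13*E)
(w(-8) - 149)*33 = (-8*(13 - 8) - 149)*33 = (-8*5 - 149)*33 = (-40 - 149)*33 = -189*33 = -6237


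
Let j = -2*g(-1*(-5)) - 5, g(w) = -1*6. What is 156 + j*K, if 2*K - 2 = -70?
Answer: -82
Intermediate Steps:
K = -34 (K = 1 + (1/2)*(-70) = 1 - 35 = -34)
g(w) = -6
j = 7 (j = -2*(-6) - 5 = 12 - 5 = 7)
156 + j*K = 156 + 7*(-34) = 156 - 238 = -82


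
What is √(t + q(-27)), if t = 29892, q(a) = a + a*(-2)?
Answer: √29919 ≈ 172.97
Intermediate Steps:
q(a) = -a (q(a) = a - 2*a = -a)
√(t + q(-27)) = √(29892 - 1*(-27)) = √(29892 + 27) = √29919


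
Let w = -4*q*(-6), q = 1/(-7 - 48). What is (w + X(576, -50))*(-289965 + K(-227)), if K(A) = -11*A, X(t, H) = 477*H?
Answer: 377093048232/55 ≈ 6.8562e+9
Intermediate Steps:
q = -1/55 (q = 1/(-55) = -1/55 ≈ -0.018182)
w = -24/55 (w = -4*(-1/55)*(-6) = (4/55)*(-6) = -24/55 ≈ -0.43636)
(w + X(576, -50))*(-289965 + K(-227)) = (-24/55 + 477*(-50))*(-289965 - 11*(-227)) = (-24/55 - 23850)*(-289965 + 2497) = -1311774/55*(-287468) = 377093048232/55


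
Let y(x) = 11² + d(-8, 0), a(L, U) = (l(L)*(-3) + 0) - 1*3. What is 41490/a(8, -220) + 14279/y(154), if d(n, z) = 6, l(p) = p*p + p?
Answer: -714043/9271 ≈ -77.019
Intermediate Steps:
l(p) = p + p² (l(p) = p² + p = p + p²)
a(L, U) = -3 - 3*L*(1 + L) (a(L, U) = ((L*(1 + L))*(-3) + 0) - 1*3 = (-3*L*(1 + L) + 0) - 3 = -3*L*(1 + L) - 3 = -3 - 3*L*(1 + L))
y(x) = 127 (y(x) = 11² + 6 = 121 + 6 = 127)
41490/a(8, -220) + 14279/y(154) = 41490/(-3 - 3*8*(1 + 8)) + 14279/127 = 41490/(-3 - 3*8*9) + 14279*(1/127) = 41490/(-3 - 216) + 14279/127 = 41490/(-219) + 14279/127 = 41490*(-1/219) + 14279/127 = -13830/73 + 14279/127 = -714043/9271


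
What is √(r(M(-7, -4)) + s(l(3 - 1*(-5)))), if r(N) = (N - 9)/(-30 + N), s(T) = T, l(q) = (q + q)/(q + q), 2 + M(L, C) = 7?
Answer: √29/5 ≈ 1.0770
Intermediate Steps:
M(L, C) = 5 (M(L, C) = -2 + 7 = 5)
l(q) = 1 (l(q) = (2*q)/((2*q)) = (2*q)*(1/(2*q)) = 1)
r(N) = (-9 + N)/(-30 + N)
√(r(M(-7, -4)) + s(l(3 - 1*(-5)))) = √((-9 + 5)/(-30 + 5) + 1) = √(-4/(-25) + 1) = √(-1/25*(-4) + 1) = √(4/25 + 1) = √(29/25) = √29/5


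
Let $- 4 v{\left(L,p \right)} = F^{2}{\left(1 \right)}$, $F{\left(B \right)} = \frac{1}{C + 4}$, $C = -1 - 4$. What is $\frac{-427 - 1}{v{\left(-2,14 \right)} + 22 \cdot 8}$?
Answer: $- \frac{1712}{703} \approx -2.4353$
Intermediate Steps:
$C = -5$
$F{\left(B \right)} = -1$ ($F{\left(B \right)} = \frac{1}{-5 + 4} = \frac{1}{-1} = -1$)
$v{\left(L,p \right)} = - \frac{1}{4}$ ($v{\left(L,p \right)} = - \frac{\left(-1\right)^{2}}{4} = \left(- \frac{1}{4}\right) 1 = - \frac{1}{4}$)
$\frac{-427 - 1}{v{\left(-2,14 \right)} + 22 \cdot 8} = \frac{-427 - 1}{- \frac{1}{4} + 22 \cdot 8} = - \frac{428}{- \frac{1}{4} + 176} = - \frac{428}{\frac{703}{4}} = \left(-428\right) \frac{4}{703} = - \frac{1712}{703}$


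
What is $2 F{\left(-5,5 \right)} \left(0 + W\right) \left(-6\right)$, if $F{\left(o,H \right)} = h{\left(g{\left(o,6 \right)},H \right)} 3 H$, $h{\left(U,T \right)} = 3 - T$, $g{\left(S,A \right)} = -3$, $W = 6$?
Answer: $2160$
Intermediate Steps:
$F{\left(o,H \right)} = H \left(9 - 3 H\right)$ ($F{\left(o,H \right)} = \left(3 - H\right) 3 H = \left(9 - 3 H\right) H = H \left(9 - 3 H\right)$)
$2 F{\left(-5,5 \right)} \left(0 + W\right) \left(-6\right) = 2 \cdot 3 \cdot 5 \left(3 - 5\right) \left(0 + 6\right) \left(-6\right) = 2 \cdot 3 \cdot 5 \left(3 - 5\right) 6 \left(-6\right) = 2 \cdot 3 \cdot 5 \left(-2\right) 6 \left(-6\right) = 2 \left(-30\right) 6 \left(-6\right) = \left(-60\right) 6 \left(-6\right) = \left(-360\right) \left(-6\right) = 2160$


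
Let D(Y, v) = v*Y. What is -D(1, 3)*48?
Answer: -144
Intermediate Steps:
D(Y, v) = Y*v
-D(1, 3)*48 = -1*3*48 = -3*48 = -1*144 = -144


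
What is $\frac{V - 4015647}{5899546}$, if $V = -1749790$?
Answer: $- \frac{5765437}{5899546} \approx -0.97727$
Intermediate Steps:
$\frac{V - 4015647}{5899546} = \frac{-1749790 - 4015647}{5899546} = \left(-1749790 - 4015647\right) \frac{1}{5899546} = \left(-5765437\right) \frac{1}{5899546} = - \frac{5765437}{5899546}$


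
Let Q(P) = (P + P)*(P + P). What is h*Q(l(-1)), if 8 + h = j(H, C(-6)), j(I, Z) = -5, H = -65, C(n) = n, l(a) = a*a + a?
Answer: 0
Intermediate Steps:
l(a) = a + a**2 (l(a) = a**2 + a = a + a**2)
Q(P) = 4*P**2 (Q(P) = (2*P)*(2*P) = 4*P**2)
h = -13 (h = -8 - 5 = -13)
h*Q(l(-1)) = -52*(-(1 - 1))**2 = -52*(-1*0)**2 = -52*0**2 = -52*0 = -13*0 = 0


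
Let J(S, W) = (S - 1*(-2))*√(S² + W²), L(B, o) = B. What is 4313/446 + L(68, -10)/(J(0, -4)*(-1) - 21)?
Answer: 94749/12934 ≈ 7.3256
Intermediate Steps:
J(S, W) = √(S² + W²)*(2 + S) (J(S, W) = (S + 2)*√(S² + W²) = (2 + S)*√(S² + W²) = √(S² + W²)*(2 + S))
4313/446 + L(68, -10)/(J(0, -4)*(-1) - 21) = 4313/446 + 68/((√(0² + (-4)²)*(2 + 0))*(-1) - 21) = 4313*(1/446) + 68/((√(0 + 16)*2)*(-1) - 21) = 4313/446 + 68/((√16*2)*(-1) - 21) = 4313/446 + 68/((4*2)*(-1) - 21) = 4313/446 + 68/(8*(-1) - 21) = 4313/446 + 68/(-8 - 21) = 4313/446 + 68/(-29) = 4313/446 + 68*(-1/29) = 4313/446 - 68/29 = 94749/12934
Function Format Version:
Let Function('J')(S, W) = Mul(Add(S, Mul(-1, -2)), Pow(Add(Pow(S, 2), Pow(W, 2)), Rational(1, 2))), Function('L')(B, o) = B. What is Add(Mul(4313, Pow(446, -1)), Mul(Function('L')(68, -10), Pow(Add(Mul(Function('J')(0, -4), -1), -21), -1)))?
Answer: Rational(94749, 12934) ≈ 7.3256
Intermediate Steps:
Function('J')(S, W) = Mul(Pow(Add(Pow(S, 2), Pow(W, 2)), Rational(1, 2)), Add(2, S)) (Function('J')(S, W) = Mul(Add(S, 2), Pow(Add(Pow(S, 2), Pow(W, 2)), Rational(1, 2))) = Mul(Add(2, S), Pow(Add(Pow(S, 2), Pow(W, 2)), Rational(1, 2))) = Mul(Pow(Add(Pow(S, 2), Pow(W, 2)), Rational(1, 2)), Add(2, S)))
Add(Mul(4313, Pow(446, -1)), Mul(Function('L')(68, -10), Pow(Add(Mul(Function('J')(0, -4), -1), -21), -1))) = Add(Mul(4313, Pow(446, -1)), Mul(68, Pow(Add(Mul(Mul(Pow(Add(Pow(0, 2), Pow(-4, 2)), Rational(1, 2)), Add(2, 0)), -1), -21), -1))) = Add(Mul(4313, Rational(1, 446)), Mul(68, Pow(Add(Mul(Mul(Pow(Add(0, 16), Rational(1, 2)), 2), -1), -21), -1))) = Add(Rational(4313, 446), Mul(68, Pow(Add(Mul(Mul(Pow(16, Rational(1, 2)), 2), -1), -21), -1))) = Add(Rational(4313, 446), Mul(68, Pow(Add(Mul(Mul(4, 2), -1), -21), -1))) = Add(Rational(4313, 446), Mul(68, Pow(Add(Mul(8, -1), -21), -1))) = Add(Rational(4313, 446), Mul(68, Pow(Add(-8, -21), -1))) = Add(Rational(4313, 446), Mul(68, Pow(-29, -1))) = Add(Rational(4313, 446), Mul(68, Rational(-1, 29))) = Add(Rational(4313, 446), Rational(-68, 29)) = Rational(94749, 12934)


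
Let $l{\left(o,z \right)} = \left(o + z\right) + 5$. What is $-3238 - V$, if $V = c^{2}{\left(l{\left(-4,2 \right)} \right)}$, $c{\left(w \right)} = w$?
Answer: $-3247$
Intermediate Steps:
$l{\left(o,z \right)} = 5 + o + z$
$V = 9$ ($V = \left(5 - 4 + 2\right)^{2} = 3^{2} = 9$)
$-3238 - V = -3238 - 9 = -3247$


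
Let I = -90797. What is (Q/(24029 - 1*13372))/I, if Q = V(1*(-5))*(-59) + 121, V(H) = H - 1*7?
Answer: -829/967623629 ≈ -8.5674e-7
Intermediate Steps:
V(H) = -7 + H (V(H) = H - 7 = -7 + H)
Q = 829 (Q = (-7 + 1*(-5))*(-59) + 121 = (-7 - 5)*(-59) + 121 = -12*(-59) + 121 = 708 + 121 = 829)
(Q/(24029 - 1*13372))/I = (829/(24029 - 1*13372))/(-90797) = (829/(24029 - 13372))*(-1/90797) = (829/10657)*(-1/90797) = -829/967623629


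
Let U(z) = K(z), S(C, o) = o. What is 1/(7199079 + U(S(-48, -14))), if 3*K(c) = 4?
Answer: 3/21597241 ≈ 1.3891e-7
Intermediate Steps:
K(c) = 4/3 (K(c) = (⅓)*4 = 4/3)
U(z) = 4/3
1/(7199079 + U(S(-48, -14))) = 1/(7199079 + 4/3) = 1/(21597241/3) = 3/21597241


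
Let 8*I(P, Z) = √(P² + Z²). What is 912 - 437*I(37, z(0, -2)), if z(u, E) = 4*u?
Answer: -8873/8 ≈ -1109.1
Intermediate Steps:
I(P, Z) = √(P² + Z²)/8
912 - 437*I(37, z(0, -2)) = 912 - 437*√(37² + (4*0)²)/8 = 912 - 437*√(1369 + 0²)/8 = 912 - 437*√(1369 + 0)/8 = 912 - 437*√1369/8 = 912 - 437*37/8 = 912 - 16169/8 = -8873/8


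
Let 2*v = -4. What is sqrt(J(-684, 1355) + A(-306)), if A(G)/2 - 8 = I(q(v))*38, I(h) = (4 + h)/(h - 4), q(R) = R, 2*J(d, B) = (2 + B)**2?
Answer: sqrt(33145746)/6 ≈ 959.54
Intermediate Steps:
J(d, B) = (2 + B)**2/2
v = -2 (v = (1/2)*(-4) = -2)
I(h) = (4 + h)/(-4 + h)
A(G) = -28/3 (A(G) = 16 + 2*(((4 - 2)/(-4 - 2))*38) = 16 + 2*((2/(-6))*38) = 16 + 2*(-1/6*2*38) = 16 + 2*(-1/3*38) = 16 + 2*(-38/3) = 16 - 76/3 = -28/3)
sqrt(J(-684, 1355) + A(-306)) = sqrt((2 + 1355)**2/2 - 28/3) = sqrt((1/2)*1357**2 - 28/3) = sqrt((1/2)*1841449 - 28/3) = sqrt(1841449/2 - 28/3) = sqrt(5524291/6) = sqrt(33145746)/6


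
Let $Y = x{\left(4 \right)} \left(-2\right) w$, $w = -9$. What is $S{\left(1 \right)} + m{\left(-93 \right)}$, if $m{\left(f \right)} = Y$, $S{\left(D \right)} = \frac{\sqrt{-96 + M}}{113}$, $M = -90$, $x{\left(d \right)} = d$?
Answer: $72 + \frac{i \sqrt{186}}{113} \approx 72.0 + 0.12069 i$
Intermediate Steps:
$Y = 72$ ($Y = 4 \left(-2\right) \left(-9\right) = \left(-8\right) \left(-9\right) = 72$)
$S{\left(D \right)} = \frac{i \sqrt{186}}{113}$ ($S{\left(D \right)} = \frac{\sqrt{-96 - 90}}{113} = \sqrt{-186} \cdot \frac{1}{113} = i \sqrt{186} \cdot \frac{1}{113} = \frac{i \sqrt{186}}{113}$)
$m{\left(f \right)} = 72$
$S{\left(1 \right)} + m{\left(-93 \right)} = \frac{i \sqrt{186}}{113} + 72 = 72 + \frac{i \sqrt{186}}{113}$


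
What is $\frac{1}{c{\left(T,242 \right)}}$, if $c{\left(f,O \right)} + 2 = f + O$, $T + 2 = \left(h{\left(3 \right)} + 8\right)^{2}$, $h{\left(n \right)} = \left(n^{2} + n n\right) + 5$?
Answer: $\frac{1}{1199} \approx 0.00083403$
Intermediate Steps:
$h{\left(n \right)} = 5 + 2 n^{2}$ ($h{\left(n \right)} = \left(n^{2} + n^{2}\right) + 5 = 2 n^{2} + 5 = 5 + 2 n^{2}$)
$T = 959$ ($T = -2 + \left(\left(5 + 2 \cdot 3^{2}\right) + 8\right)^{2} = -2 + \left(\left(5 + 2 \cdot 9\right) + 8\right)^{2} = -2 + \left(\left(5 + 18\right) + 8\right)^{2} = -2 + \left(23 + 8\right)^{2} = -2 + 31^{2} = -2 + 961 = 959$)
$c{\left(f,O \right)} = -2 + O + f$ ($c{\left(f,O \right)} = -2 + \left(f + O\right) = -2 + \left(O + f\right) = -2 + O + f$)
$\frac{1}{c{\left(T,242 \right)}} = \frac{1}{-2 + 242 + 959} = \frac{1}{1199}$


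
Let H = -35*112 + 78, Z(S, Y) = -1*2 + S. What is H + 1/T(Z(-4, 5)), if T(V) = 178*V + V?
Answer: -4126309/1074 ≈ -3842.0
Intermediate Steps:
Z(S, Y) = -2 + S
T(V) = 179*V
H = -3842 (H = -3920 + 78 = -3842)
H + 1/T(Z(-4, 5)) = -3842 + 1/(179*(-2 - 4)) = -3842 + 1/(179*(-6)) = -3842 + 1/(-1074) = -3842 - 1/1074 = -4126309/1074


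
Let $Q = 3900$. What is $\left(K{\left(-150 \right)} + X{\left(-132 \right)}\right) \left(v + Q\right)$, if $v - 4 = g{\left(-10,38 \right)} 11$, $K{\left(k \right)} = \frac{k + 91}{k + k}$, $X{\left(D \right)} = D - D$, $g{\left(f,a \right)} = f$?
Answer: $\frac{111923}{150} \approx 746.15$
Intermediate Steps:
$X{\left(D \right)} = 0$
$K{\left(k \right)} = \frac{91 + k}{2 k}$
$v = -106$ ($v = 4 - 110 = -106$)
$\left(K{\left(-150 \right)} + X{\left(-132 \right)}\right) \left(v + Q\right) = \left(\frac{91 - 150}{2 \left(-150\right)} + 0\right) \left(-106 + 3900\right) = \left(\frac{1}{2} \left(- \frac{1}{150}\right) \left(-59\right) + 0\right) 3794 = \left(\frac{59}{300} + 0\right) 3794 = \frac{59}{300} \cdot 3794 = \frac{111923}{150}$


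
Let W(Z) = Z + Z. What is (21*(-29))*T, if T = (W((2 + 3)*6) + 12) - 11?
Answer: -37149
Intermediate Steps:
W(Z) = 2*Z
T = 61 (T = (2*((2 + 3)*6) + 12) - 11 = (2*(5*6) + 12) - 11 = (2*30 + 12) - 11 = (60 + 12) - 11 = 72 - 11 = 61)
(21*(-29))*T = (21*(-29))*61 = -609*61 = -37149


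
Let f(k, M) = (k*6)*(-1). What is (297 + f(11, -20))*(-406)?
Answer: -93786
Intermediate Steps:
f(k, M) = -6*k (f(k, M) = (6*k)*(-1) = -6*k)
(297 + f(11, -20))*(-406) = (297 - 6*11)*(-406) = (297 - 66)*(-406) = 231*(-406) = -93786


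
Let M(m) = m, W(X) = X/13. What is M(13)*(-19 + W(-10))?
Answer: -257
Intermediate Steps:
W(X) = X/13 (W(X) = X*(1/13) = X/13)
M(13)*(-19 + W(-10)) = 13*(-19 + (1/13)*(-10)) = 13*(-19 - 10/13) = 13*(-257/13) = -257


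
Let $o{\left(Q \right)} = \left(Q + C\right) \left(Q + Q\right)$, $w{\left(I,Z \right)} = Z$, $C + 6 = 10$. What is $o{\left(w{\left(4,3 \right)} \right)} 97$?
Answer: $4074$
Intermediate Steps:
$C = 4$ ($C = -6 + 10 = 4$)
$o{\left(Q \right)} = 2 Q \left(4 + Q\right)$ ($o{\left(Q \right)} = \left(Q + 4\right) \left(Q + Q\right) = \left(4 + Q\right) 2 Q = 2 Q \left(4 + Q\right)$)
$o{\left(w{\left(4,3 \right)} \right)} 97 = 2 \cdot 3 \left(4 + 3\right) 97 = 2 \cdot 3 \cdot 7 \cdot 97 = 42 \cdot 97 = 4074$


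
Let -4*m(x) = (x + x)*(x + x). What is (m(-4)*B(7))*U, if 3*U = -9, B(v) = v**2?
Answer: 2352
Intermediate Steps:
U = -3 (U = (1/3)*(-9) = -3)
m(x) = -x**2 (m(x) = -(x + x)*(x + x)/4 = -2*x*2*x/4 = -x**2)
(m(-4)*B(7))*U = (-1*(-4)**2*7**2)*(-3) = (-1*16*49)*(-3) = -16*49*(-3) = -784*(-3) = 2352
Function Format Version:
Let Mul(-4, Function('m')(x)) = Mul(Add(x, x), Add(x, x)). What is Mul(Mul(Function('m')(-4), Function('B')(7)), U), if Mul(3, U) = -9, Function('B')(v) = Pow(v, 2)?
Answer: 2352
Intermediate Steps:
U = -3 (U = Mul(Rational(1, 3), -9) = -3)
Function('m')(x) = Mul(-1, Pow(x, 2)) (Function('m')(x) = Mul(Rational(-1, 4), Mul(Add(x, x), Add(x, x))) = Mul(Rational(-1, 4), Mul(Mul(2, x), Mul(2, x))) = Mul(Rational(-1, 4), Mul(4, Pow(x, 2))) = Mul(-1, Pow(x, 2)))
Mul(Mul(Function('m')(-4), Function('B')(7)), U) = Mul(Mul(Mul(-1, Pow(-4, 2)), Pow(7, 2)), -3) = Mul(Mul(Mul(-1, 16), 49), -3) = Mul(Mul(-16, 49), -3) = Mul(-784, -3) = 2352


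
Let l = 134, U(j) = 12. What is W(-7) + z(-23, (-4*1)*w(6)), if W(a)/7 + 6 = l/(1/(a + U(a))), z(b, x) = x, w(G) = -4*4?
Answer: 4712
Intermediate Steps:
w(G) = -16
W(a) = 11214 + 938*a (W(a) = -42 + 7*(134/(1/(a + 12))) = -42 + 7*(134/(1/(12 + a))) = -42 + 7*(134*(12 + a)) = -42 + 7*(1608 + 134*a) = -42 + (11256 + 938*a) = 11214 + 938*a)
W(-7) + z(-23, (-4*1)*w(6)) = (11214 + 938*(-7)) - 4*1*(-16) = (11214 - 6566) - 4*(-16) = 4648 + 64 = 4712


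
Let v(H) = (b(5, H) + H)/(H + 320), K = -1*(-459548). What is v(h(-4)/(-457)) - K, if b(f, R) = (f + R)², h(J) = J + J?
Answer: -30714039726623/66835336 ≈ -4.5955e+5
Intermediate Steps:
h(J) = 2*J
b(f, R) = (R + f)²
K = 459548
v(H) = (H + (5 + H)²)/(320 + H) (v(H) = ((H + 5)² + H)/(H + 320) = ((5 + H)² + H)/(320 + H) = (H + (5 + H)²)/(320 + H))
v(h(-4)/(-457)) - K = ((2*(-4))/(-457) + (5 + (2*(-4))/(-457))²)/(320 + (2*(-4))/(-457)) - 1*459548 = (-8*(-1/457) + (5 - 8*(-1/457))²)/(320 - 8*(-1/457)) - 459548 = (8/457 + (5 + 8/457)²)/(320 + 8/457) - 459548 = (8/457 + (2293/457)²)/(146248/457) - 459548 = 457*(8/457 + 5257849/208849)/146248 - 459548 = (457/146248)*(5261505/208849) - 459548 = 5261505/66835336 - 459548 = -30714039726623/66835336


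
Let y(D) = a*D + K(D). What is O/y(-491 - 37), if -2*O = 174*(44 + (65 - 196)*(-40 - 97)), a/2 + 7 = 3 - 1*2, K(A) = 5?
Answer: -1565217/6341 ≈ -246.84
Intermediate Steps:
a = -12 (a = -14 + 2*(3 - 1*2) = -14 + 2*(3 - 2) = -14 + 2*1 = -14 + 2 = -12)
O = -1565217 (O = -87*(44 + (65 - 196)*(-40 - 97)) = -87*(44 - 131*(-137)) = -87*(44 + 17947) = -87*17991 = -½*3130434 = -1565217)
y(D) = 5 - 12*D (y(D) = -12*D + 5 = 5 - 12*D)
O/y(-491 - 37) = -1565217/(5 - 12*(-491 - 37)) = -1565217/(5 - 12*(-528)) = -1565217/(5 + 6336) = -1565217/6341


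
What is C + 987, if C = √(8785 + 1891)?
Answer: 987 + 2*√2669 ≈ 1090.3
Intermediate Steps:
C = 2*√2669 (C = √10676 = 2*√2669 ≈ 103.32)
C + 987 = 2*√2669 + 987 = 987 + 2*√2669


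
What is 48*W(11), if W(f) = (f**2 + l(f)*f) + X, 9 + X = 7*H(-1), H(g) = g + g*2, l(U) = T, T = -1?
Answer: 3840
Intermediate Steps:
l(U) = -1
H(g) = 3*g (H(g) = g + 2*g = 3*g)
X = -30 (X = -9 + 7*(3*(-1)) = -9 + 7*(-3) = -9 - 21 = -30)
W(f) = -30 + f**2 - f (W(f) = (f**2 - f) - 30 = -30 + f**2 - f)
48*W(11) = 48*(-30 + 11**2 - 1*11) = 48*(-30 + 121 - 11) = 48*80 = 3840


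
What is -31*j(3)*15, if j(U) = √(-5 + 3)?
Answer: -465*I*√2 ≈ -657.61*I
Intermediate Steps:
j(U) = I*√2 (j(U) = √(-2) = I*√2)
-31*j(3)*15 = -31*I*√2*15 = -465*I*√2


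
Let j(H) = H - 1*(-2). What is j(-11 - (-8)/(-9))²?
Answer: 7921/81 ≈ 97.790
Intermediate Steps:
j(H) = 2 + H (j(H) = H + 2 = 2 + H)
j(-11 - (-8)/(-9))² = (2 + (-11 - (-8)/(-9)))² = (2 + (-11 - (-8)*(-1)/9))² = (2 + (-11 - 1*8/9))² = (2 + (-11 - 8/9))² = (2 - 107/9)² = (-89/9)² = 7921/81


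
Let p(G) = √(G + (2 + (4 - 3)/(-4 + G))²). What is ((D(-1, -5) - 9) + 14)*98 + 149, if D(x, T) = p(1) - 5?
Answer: 149 + 98*√34/3 ≈ 339.48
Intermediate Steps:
p(G) = √(G + (2 + 1/(-4 + G))²)
D(x, T) = -5 + √34/3 (D(x, T) = √(1 + (-7 + 2*1)²/(-4 + 1)²) - 5 = √(1 + (-7 + 2)²/(-3)²) - 5 = √(1 + (-5)²*(⅑)) - 5 = √(1 + 25*(⅑)) - 5 = √(1 + 25/9) - 5 = √(34/9) - 5 = √34/3 - 5 = -5 + √34/3)
((D(-1, -5) - 9) + 14)*98 + 149 = (((-5 + √34/3) - 9) + 14)*98 + 149 = ((-14 + √34/3) + 14)*98 + 149 = (√34/3)*98 + 149 = 98*√34/3 + 149 = 149 + 98*√34/3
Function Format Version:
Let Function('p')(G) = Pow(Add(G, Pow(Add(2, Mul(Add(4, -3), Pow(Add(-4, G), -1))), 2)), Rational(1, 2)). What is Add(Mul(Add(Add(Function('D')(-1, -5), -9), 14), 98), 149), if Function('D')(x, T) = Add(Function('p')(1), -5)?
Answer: Add(149, Mul(Rational(98, 3), Pow(34, Rational(1, 2)))) ≈ 339.48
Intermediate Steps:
Function('p')(G) = Pow(Add(G, Pow(Add(2, Pow(Add(-4, G), -1)), 2)), Rational(1, 2)) (Function('p')(G) = Pow(Add(G, Pow(Add(2, Mul(1, Pow(Add(-4, G), -1))), 2)), Rational(1, 2)) = Pow(Add(G, Pow(Add(2, Pow(Add(-4, G), -1)), 2)), Rational(1, 2)))
Function('D')(x, T) = Add(-5, Mul(Rational(1, 3), Pow(34, Rational(1, 2)))) (Function('D')(x, T) = Add(Pow(Add(1, Mul(Pow(Add(-7, Mul(2, 1)), 2), Pow(Add(-4, 1), -2))), Rational(1, 2)), -5) = Add(Pow(Add(1, Mul(Pow(Add(-7, 2), 2), Pow(-3, -2))), Rational(1, 2)), -5) = Add(Pow(Add(1, Mul(Pow(-5, 2), Rational(1, 9))), Rational(1, 2)), -5) = Add(Pow(Add(1, Mul(25, Rational(1, 9))), Rational(1, 2)), -5) = Add(Pow(Add(1, Rational(25, 9)), Rational(1, 2)), -5) = Add(Pow(Rational(34, 9), Rational(1, 2)), -5) = Add(Mul(Rational(1, 3), Pow(34, Rational(1, 2))), -5) = Add(-5, Mul(Rational(1, 3), Pow(34, Rational(1, 2)))))
Add(Mul(Add(Add(Function('D')(-1, -5), -9), 14), 98), 149) = Add(Mul(Add(Add(Add(-5, Mul(Rational(1, 3), Pow(34, Rational(1, 2)))), -9), 14), 98), 149) = Add(Mul(Add(Add(-14, Mul(Rational(1, 3), Pow(34, Rational(1, 2)))), 14), 98), 149) = Add(Mul(Mul(Rational(1, 3), Pow(34, Rational(1, 2))), 98), 149) = Add(Mul(Rational(98, 3), Pow(34, Rational(1, 2))), 149) = Add(149, Mul(Rational(98, 3), Pow(34, Rational(1, 2))))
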